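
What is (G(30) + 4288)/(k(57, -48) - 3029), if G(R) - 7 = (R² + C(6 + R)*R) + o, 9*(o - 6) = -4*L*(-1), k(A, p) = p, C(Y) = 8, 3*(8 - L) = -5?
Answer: -147023/83079 ≈ -1.7697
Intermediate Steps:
L = 29/3 (L = 8 - ⅓*(-5) = 8 + 5/3 = 29/3 ≈ 9.6667)
o = 278/27 (o = 6 + (-4*29/3*(-1))/9 = 6 + (-116/3*(-1))/9 = 6 + (⅑)*(116/3) = 6 + 116/27 = 278/27 ≈ 10.296)
G(R) = 467/27 + R² + 8*R (G(R) = 7 + ((R² + 8*R) + 278/27) = 7 + (278/27 + R² + 8*R) = 467/27 + R² + 8*R)
(G(30) + 4288)/(k(57, -48) - 3029) = ((467/27 + 30² + 8*30) + 4288)/(-48 - 3029) = ((467/27 + 900 + 240) + 4288)/(-3077) = (31247/27 + 4288)*(-1/3077) = (147023/27)*(-1/3077) = -147023/83079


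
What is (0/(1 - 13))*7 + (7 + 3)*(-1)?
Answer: -10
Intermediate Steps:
(0/(1 - 13))*7 + (7 + 3)*(-1) = (0/(-12))*7 + 10*(-1) = -1/12*0*7 - 10 = 0*7 - 10 = 0 - 10 = -10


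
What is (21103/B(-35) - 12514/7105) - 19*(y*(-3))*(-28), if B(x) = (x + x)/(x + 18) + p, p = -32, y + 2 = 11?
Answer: -50929505771/3367770 ≈ -15123.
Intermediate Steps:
y = 9 (y = -2 + 11 = 9)
B(x) = -32 + 2*x/(18 + x) (B(x) = (x + x)/(x + 18) - 32 = (2*x)/(18 + x) - 32 = 2*x/(18 + x) - 32 = -32 + 2*x/(18 + x))
(21103/B(-35) - 12514/7105) - 19*(y*(-3))*(-28) = (21103/((6*(-96 - 5*(-35))/(18 - 35))) - 12514/7105) - 19*(9*(-3))*(-28) = (21103/((6*(-96 + 175)/(-17))) - 12514*1/7105) - 19*(-27)*(-28) = (21103/((6*(-1/17)*79)) - 12514/7105) - (-513)*(-28) = (21103/(-474/17) - 12514/7105) - 1*14364 = (21103*(-17/474) - 12514/7105) - 14364 = (-358751/474 - 12514/7105) - 14364 = -2554857491/3367770 - 14364 = -50929505771/3367770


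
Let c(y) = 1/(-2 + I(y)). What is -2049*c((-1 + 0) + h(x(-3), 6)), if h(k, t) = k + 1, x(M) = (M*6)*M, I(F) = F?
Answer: -2049/52 ≈ -39.404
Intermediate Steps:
x(M) = 6*M² (x(M) = (6*M)*M = 6*M²)
h(k, t) = 1 + k
c(y) = 1/(-2 + y)
-2049*c((-1 + 0) + h(x(-3), 6)) = -2049/(-2 + ((-1 + 0) + (1 + 6*(-3)²))) = -2049/(-2 + (-1 + (1 + 6*9))) = -2049/(-2 + (-1 + (1 + 54))) = -2049/(-2 + (-1 + 55)) = -2049/(-2 + 54) = -2049/52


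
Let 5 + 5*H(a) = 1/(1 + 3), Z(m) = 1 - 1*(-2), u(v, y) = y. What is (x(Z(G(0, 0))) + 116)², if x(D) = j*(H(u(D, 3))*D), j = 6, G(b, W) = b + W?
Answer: 978121/100 ≈ 9781.2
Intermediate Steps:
G(b, W) = W + b
Z(m) = 3 (Z(m) = 1 + 2 = 3)
H(a) = -19/20 (H(a) = -1 + 1/(5*(1 + 3)) = -1 + (⅕)/4 = -1 + (⅕)*(¼) = -1 + 1/20 = -19/20)
x(D) = -57*D/10 (x(D) = 6*(-19*D/20) = -57*D/10)
(x(Z(G(0, 0))) + 116)² = (-57/10*3 + 116)² = (-171/10 + 116)² = (989/10)² = 978121/100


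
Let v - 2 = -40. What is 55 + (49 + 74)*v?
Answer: -4619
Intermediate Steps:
v = -38 (v = 2 - 40 = -38)
55 + (49 + 74)*v = 55 + (49 + 74)*(-38) = 55 + 123*(-38) = 55 - 4674 = -4619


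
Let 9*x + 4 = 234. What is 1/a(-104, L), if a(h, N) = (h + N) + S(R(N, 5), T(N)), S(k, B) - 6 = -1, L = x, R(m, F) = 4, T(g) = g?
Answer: -9/661 ≈ -0.013616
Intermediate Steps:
x = 230/9 (x = -4/9 + (⅑)*234 = -4/9 + 26 = 230/9 ≈ 25.556)
L = 230/9 ≈ 25.556
S(k, B) = 5 (S(k, B) = 6 - 1 = 5)
a(h, N) = 5 + N + h (a(h, N) = (h + N) + 5 = (N + h) + 5 = 5 + N + h)
1/a(-104, L) = 1/(5 + 230/9 - 104) = 1/(-661/9) = -9/661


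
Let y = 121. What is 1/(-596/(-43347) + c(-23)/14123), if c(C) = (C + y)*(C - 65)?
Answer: -612189681/365407220 ≈ -1.6754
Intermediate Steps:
c(C) = (-65 + C)*(121 + C) (c(C) = (C + 121)*(C - 65) = (121 + C)*(-65 + C) = (-65 + C)*(121 + C))
1/(-596/(-43347) + c(-23)/14123) = 1/(-596/(-43347) + (-7865 + (-23)² + 56*(-23))/14123) = 1/(-596*(-1/43347) + (-7865 + 529 - 1288)*(1/14123)) = 1/(596/43347 - 8624*1/14123) = 1/(596/43347 - 8624/14123) = 1/(-365407220/612189681) = -612189681/365407220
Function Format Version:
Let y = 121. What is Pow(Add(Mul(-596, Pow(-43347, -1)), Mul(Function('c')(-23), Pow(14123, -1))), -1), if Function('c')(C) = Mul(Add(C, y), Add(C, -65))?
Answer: Rational(-612189681, 365407220) ≈ -1.6754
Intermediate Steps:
Function('c')(C) = Mul(Add(-65, C), Add(121, C)) (Function('c')(C) = Mul(Add(C, 121), Add(C, -65)) = Mul(Add(121, C), Add(-65, C)) = Mul(Add(-65, C), Add(121, C)))
Pow(Add(Mul(-596, Pow(-43347, -1)), Mul(Function('c')(-23), Pow(14123, -1))), -1) = Pow(Add(Mul(-596, Pow(-43347, -1)), Mul(Add(-7865, Pow(-23, 2), Mul(56, -23)), Pow(14123, -1))), -1) = Pow(Add(Mul(-596, Rational(-1, 43347)), Mul(Add(-7865, 529, -1288), Rational(1, 14123))), -1) = Pow(Add(Rational(596, 43347), Mul(-8624, Rational(1, 14123))), -1) = Pow(Add(Rational(596, 43347), Rational(-8624, 14123)), -1) = Pow(Rational(-365407220, 612189681), -1) = Rational(-612189681, 365407220)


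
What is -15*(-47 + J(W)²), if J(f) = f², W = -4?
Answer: -3135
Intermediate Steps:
-15*(-47 + J(W)²) = -15*(-47 + ((-4)²)²) = -15*(-47 + 16²) = -15*(-47 + 256) = -15*209 = -3135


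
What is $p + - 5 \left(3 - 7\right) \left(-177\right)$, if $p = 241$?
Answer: $-3299$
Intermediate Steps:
$p + - 5 \left(3 - 7\right) \left(-177\right) = 241 + - 5 \left(3 - 7\right) \left(-177\right) = 241 + \left(-5\right) \left(-4\right) \left(-177\right) = 241 + 20 \left(-177\right) = 241 - 3540 = -3299$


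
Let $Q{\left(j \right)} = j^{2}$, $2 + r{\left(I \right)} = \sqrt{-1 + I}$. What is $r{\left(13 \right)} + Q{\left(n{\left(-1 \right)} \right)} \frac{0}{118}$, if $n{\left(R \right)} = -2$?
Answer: $-2 + 2 \sqrt{3} \approx 1.4641$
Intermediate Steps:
$r{\left(I \right)} = -2 + \sqrt{-1 + I}$
$r{\left(13 \right)} + Q{\left(n{\left(-1 \right)} \right)} \frac{0}{118} = \left(-2 + \sqrt{-1 + 13}\right) + \left(-2\right)^{2} \cdot \frac{0}{118} = \left(-2 + \sqrt{12}\right) + 4 \cdot 0 \cdot \frac{1}{118} = \left(-2 + 2 \sqrt{3}\right) + 4 \cdot 0 = \left(-2 + 2 \sqrt{3}\right) + 0 = -2 + 2 \sqrt{3}$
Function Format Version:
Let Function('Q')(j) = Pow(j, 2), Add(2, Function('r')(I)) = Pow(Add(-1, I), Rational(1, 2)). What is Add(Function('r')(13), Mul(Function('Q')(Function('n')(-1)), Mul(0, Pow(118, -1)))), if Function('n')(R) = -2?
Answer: Add(-2, Mul(2, Pow(3, Rational(1, 2)))) ≈ 1.4641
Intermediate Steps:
Function('r')(I) = Add(-2, Pow(Add(-1, I), Rational(1, 2)))
Add(Function('r')(13), Mul(Function('Q')(Function('n')(-1)), Mul(0, Pow(118, -1)))) = Add(Add(-2, Pow(Add(-1, 13), Rational(1, 2))), Mul(Pow(-2, 2), Mul(0, Pow(118, -1)))) = Add(Add(-2, Pow(12, Rational(1, 2))), Mul(4, Mul(0, Rational(1, 118)))) = Add(Add(-2, Mul(2, Pow(3, Rational(1, 2)))), Mul(4, 0)) = Add(Add(-2, Mul(2, Pow(3, Rational(1, 2)))), 0) = Add(-2, Mul(2, Pow(3, Rational(1, 2))))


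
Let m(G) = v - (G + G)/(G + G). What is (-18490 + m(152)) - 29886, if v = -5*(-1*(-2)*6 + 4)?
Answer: -48457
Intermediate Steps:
v = -80 (v = -5*(2*6 + 4) = -5*(12 + 4) = -5*16 = -80)
m(G) = -81 (m(G) = -80 - (G + G)/(G + G) = -80 - 2*G/(2*G) = -80 - 2*G*1/(2*G) = -80 - 1*1 = -80 - 1 = -81)
(-18490 + m(152)) - 29886 = (-18490 - 81) - 29886 = -18571 - 29886 = -48457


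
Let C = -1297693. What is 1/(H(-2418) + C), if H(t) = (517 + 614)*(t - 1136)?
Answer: -1/5317267 ≈ -1.8807e-7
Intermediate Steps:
H(t) = -1284816 + 1131*t (H(t) = 1131*(-1136 + t) = -1284816 + 1131*t)
1/(H(-2418) + C) = 1/((-1284816 + 1131*(-2418)) - 1297693) = 1/((-1284816 - 2734758) - 1297693) = 1/(-4019574 - 1297693) = 1/(-5317267) = -1/5317267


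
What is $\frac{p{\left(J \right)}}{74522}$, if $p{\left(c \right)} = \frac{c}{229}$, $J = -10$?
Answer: $- \frac{5}{8532769} \approx -5.8598 \cdot 10^{-7}$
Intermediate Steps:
$p{\left(c \right)} = \frac{c}{229}$ ($p{\left(c \right)} = c \frac{1}{229} = \frac{c}{229}$)
$\frac{p{\left(J \right)}}{74522} = \frac{\frac{1}{229} \left(-10\right)}{74522} = \left(- \frac{10}{229}\right) \frac{1}{74522} = - \frac{5}{8532769}$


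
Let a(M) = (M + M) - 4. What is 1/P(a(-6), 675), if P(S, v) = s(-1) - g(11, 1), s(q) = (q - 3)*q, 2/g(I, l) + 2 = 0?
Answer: ⅕ ≈ 0.20000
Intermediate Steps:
g(I, l) = -1 (g(I, l) = 2/(-2 + 0) = 2/(-2) = 2*(-½) = -1)
s(q) = q*(-3 + q) (s(q) = (-3 + q)*q = q*(-3 + q))
a(M) = -4 + 2*M (a(M) = 2*M - 4 = -4 + 2*M)
P(S, v) = 5 (P(S, v) = -(-3 - 1) - 1*(-1) = -1*(-4) + 1 = 4 + 1 = 5)
1/P(a(-6), 675) = 1/5 = ⅕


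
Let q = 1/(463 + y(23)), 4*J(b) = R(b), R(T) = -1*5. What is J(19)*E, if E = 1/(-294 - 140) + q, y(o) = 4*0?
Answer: 145/803768 ≈ 0.00018040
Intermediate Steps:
y(o) = 0
R(T) = -5
J(b) = -5/4 (J(b) = (¼)*(-5) = -5/4)
q = 1/463 (q = 1/(463 + 0) = 1/463 ≈ 0.0021598)
E = -29/200942 (E = 1/(-294 - 140) + 1/463 = 1/(-434) + 1/463 = -1/434 + 1/463 = -29/200942 ≈ -0.00014432)
J(19)*E = -5/4*(-29/200942) = 145/803768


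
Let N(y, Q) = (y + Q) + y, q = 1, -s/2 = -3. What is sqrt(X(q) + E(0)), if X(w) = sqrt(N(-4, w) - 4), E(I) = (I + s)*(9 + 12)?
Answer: sqrt(126 + I*sqrt(11)) ≈ 11.226 + 0.1477*I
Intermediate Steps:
s = 6 (s = -2*(-3) = 6)
N(y, Q) = Q + 2*y (N(y, Q) = (Q + y) + y = Q + 2*y)
E(I) = 126 + 21*I (E(I) = (I + 6)*(9 + 12) = (6 + I)*21 = 126 + 21*I)
X(w) = sqrt(-12 + w) (X(w) = sqrt((w + 2*(-4)) - 4) = sqrt((w - 8) - 4) = sqrt((-8 + w) - 4) = sqrt(-12 + w))
sqrt(X(q) + E(0)) = sqrt(sqrt(-12 + 1) + (126 + 21*0)) = sqrt(sqrt(-11) + (126 + 0)) = sqrt(I*sqrt(11) + 126) = sqrt(126 + I*sqrt(11))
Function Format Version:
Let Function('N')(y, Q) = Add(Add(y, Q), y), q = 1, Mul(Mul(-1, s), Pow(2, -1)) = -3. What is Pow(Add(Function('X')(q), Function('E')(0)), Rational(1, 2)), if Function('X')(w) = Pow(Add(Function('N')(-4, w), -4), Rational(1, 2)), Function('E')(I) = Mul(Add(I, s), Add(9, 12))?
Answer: Pow(Add(126, Mul(I, Pow(11, Rational(1, 2)))), Rational(1, 2)) ≈ Add(11.226, Mul(0.1477, I))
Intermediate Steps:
s = 6 (s = Mul(-2, -3) = 6)
Function('N')(y, Q) = Add(Q, Mul(2, y)) (Function('N')(y, Q) = Add(Add(Q, y), y) = Add(Q, Mul(2, y)))
Function('E')(I) = Add(126, Mul(21, I)) (Function('E')(I) = Mul(Add(I, 6), Add(9, 12)) = Mul(Add(6, I), 21) = Add(126, Mul(21, I)))
Function('X')(w) = Pow(Add(-12, w), Rational(1, 2)) (Function('X')(w) = Pow(Add(Add(w, Mul(2, -4)), -4), Rational(1, 2)) = Pow(Add(Add(w, -8), -4), Rational(1, 2)) = Pow(Add(Add(-8, w), -4), Rational(1, 2)) = Pow(Add(-12, w), Rational(1, 2)))
Pow(Add(Function('X')(q), Function('E')(0)), Rational(1, 2)) = Pow(Add(Pow(Add(-12, 1), Rational(1, 2)), Add(126, Mul(21, 0))), Rational(1, 2)) = Pow(Add(Pow(-11, Rational(1, 2)), Add(126, 0)), Rational(1, 2)) = Pow(Add(Mul(I, Pow(11, Rational(1, 2))), 126), Rational(1, 2)) = Pow(Add(126, Mul(I, Pow(11, Rational(1, 2)))), Rational(1, 2))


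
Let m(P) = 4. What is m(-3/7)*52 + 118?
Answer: 326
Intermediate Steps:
m(-3/7)*52 + 118 = 4*52 + 118 = 208 + 118 = 326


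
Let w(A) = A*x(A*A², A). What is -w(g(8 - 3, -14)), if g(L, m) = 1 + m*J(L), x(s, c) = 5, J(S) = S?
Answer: 345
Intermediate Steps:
g(L, m) = 1 + L*m (g(L, m) = 1 + m*L = 1 + L*m)
w(A) = 5*A (w(A) = A*5 = 5*A)
-w(g(8 - 3, -14)) = -5*(1 + (8 - 3)*(-14)) = -5*(1 + 5*(-14)) = -5*(1 - 70) = -5*(-69) = -1*(-345) = 345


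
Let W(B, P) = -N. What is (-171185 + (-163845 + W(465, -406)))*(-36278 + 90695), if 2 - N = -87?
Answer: -18236170623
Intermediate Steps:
N = 89 (N = 2 - 1*(-87) = 2 + 87 = 89)
W(B, P) = -89 (W(B, P) = -1*89 = -89)
(-171185 + (-163845 + W(465, -406)))*(-36278 + 90695) = (-171185 + (-163845 - 89))*(-36278 + 90695) = (-171185 - 163934)*54417 = -335119*54417 = -18236170623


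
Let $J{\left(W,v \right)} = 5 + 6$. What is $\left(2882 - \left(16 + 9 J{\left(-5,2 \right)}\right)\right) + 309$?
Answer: $3076$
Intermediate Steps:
$J{\left(W,v \right)} = 11$
$\left(2882 - \left(16 + 9 J{\left(-5,2 \right)}\right)\right) + 309 = \left(2882 - 115\right) + 309 = 2767 + 309 = 3076$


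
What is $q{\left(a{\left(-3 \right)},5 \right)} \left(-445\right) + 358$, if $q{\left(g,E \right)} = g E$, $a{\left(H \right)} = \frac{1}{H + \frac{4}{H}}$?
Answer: $\frac{11329}{13} \approx 871.46$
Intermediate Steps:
$q{\left(g,E \right)} = E g$
$q{\left(a{\left(-3 \right)},5 \right)} \left(-445\right) + 358 = 5 \left(- \frac{3}{4 + \left(-3\right)^{2}}\right) \left(-445\right) + 358 = 5 \left(- \frac{3}{4 + 9}\right) \left(-445\right) + 358 = 5 \left(- \frac{3}{13}\right) \left(-445\right) + 358 = \left(- \frac{15}{13}\right) \left(-445\right) + 358 = \frac{6675}{13} + 358 = \frac{11329}{13}$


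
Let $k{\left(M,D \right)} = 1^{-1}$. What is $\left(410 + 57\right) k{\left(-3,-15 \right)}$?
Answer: $467$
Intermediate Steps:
$k{\left(M,D \right)} = 1$
$\left(410 + 57\right) k{\left(-3,-15 \right)} = \left(410 + 57\right) 1 = 467 \cdot 1 = 467$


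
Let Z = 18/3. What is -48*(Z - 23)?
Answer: 816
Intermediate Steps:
Z = 6 (Z = 18*(1/3) = 6)
-48*(Z - 23) = -48*(6 - 23) = -48*(-17) = 816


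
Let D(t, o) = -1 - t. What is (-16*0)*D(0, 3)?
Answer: 0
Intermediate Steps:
(-16*0)*D(0, 3) = (-16*0)*(-1 - 1*0) = 0*(-1 + 0) = 0*(-1) = 0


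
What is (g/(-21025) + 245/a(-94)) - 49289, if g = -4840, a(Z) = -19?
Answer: -3938956488/79895 ≈ -49302.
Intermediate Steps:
(g/(-21025) + 245/a(-94)) - 49289 = (-4840/(-21025) + 245/(-19)) - 49289 = (-4840*(-1/21025) + 245*(-1/19)) - 49289 = (968/4205 - 245/19) - 49289 = -1011833/79895 - 49289 = -3938956488/79895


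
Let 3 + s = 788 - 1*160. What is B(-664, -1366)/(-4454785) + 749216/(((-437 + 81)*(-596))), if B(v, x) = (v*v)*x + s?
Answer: 8195213529581/59074903885 ≈ 138.73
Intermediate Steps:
s = 625 (s = -3 + (788 - 1*160) = -3 + (788 - 160) = -3 + 628 = 625)
B(v, x) = 625 + x*v² (B(v, x) = (v*v)*x + 625 = v²*x + 625 = x*v² + 625 = 625 + x*v²)
B(-664, -1366)/(-4454785) + 749216/(((-437 + 81)*(-596))) = (625 - 1366*(-664)²)/(-4454785) + 749216/(((-437 + 81)*(-596))) = (625 - 1366*440896)*(-1/4454785) + 749216/((-356*(-596))) = (625 - 602263936)*(-1/4454785) + 749216/212176 = -602263311*(-1/4454785) + 749216*(1/212176) = 602263311/4454785 + 46826/13261 = 8195213529581/59074903885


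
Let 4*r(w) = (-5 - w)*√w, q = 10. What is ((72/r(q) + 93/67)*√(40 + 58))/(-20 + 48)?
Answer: -24*√5/25 + 93*√2/268 ≈ -1.6559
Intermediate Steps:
r(w) = √w*(-5 - w)/4 (r(w) = ((-5 - w)*√w)/4 = (√w*(-5 - w))/4 = √w*(-5 - w)/4)
((72/r(q) + 93/67)*√(40 + 58))/(-20 + 48) = ((72/((√10*(-5 - 1*10)/4)) + 93/67)*√(40 + 58))/(-20 + 48) = ((72/((√10*(-5 - 10)/4)) + 93*(1/67))*√98)/28 = ((72/(((¼)*√10*(-15))) + 93/67)*(7*√2))*(1/28) = ((72/((-15*√10/4)) + 93/67)*(7*√2))*(1/28) = ((72*(-2*√10/75) + 93/67)*(7*√2))*(1/28) = ((-48*√10/25 + 93/67)*(7*√2))*(1/28) = ((93/67 - 48*√10/25)*(7*√2))*(1/28) = (7*√2*(93/67 - 48*√10/25))*(1/28) = √2*(93/67 - 48*√10/25)/4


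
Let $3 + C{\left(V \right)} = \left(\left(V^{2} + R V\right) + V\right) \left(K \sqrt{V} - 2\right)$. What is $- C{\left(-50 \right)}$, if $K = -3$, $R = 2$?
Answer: $4703 + 35250 i \sqrt{2} \approx 4703.0 + 49851.0 i$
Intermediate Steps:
$C{\left(V \right)} = -3 + \left(-2 - 3 \sqrt{V}\right) \left(V^{2} + 3 V\right)$ ($C{\left(V \right)} = -3 + \left(\left(V^{2} + 2 V\right) + V\right) \left(- 3 \sqrt{V} - 2\right) = -3 + \left(V^{2} + 3 V\right) \left(-2 - 3 \sqrt{V}\right) = -3 + \left(-2 - 3 \sqrt{V}\right) \left(V^{2} + 3 V\right)$)
$- C{\left(-50 \right)} = - (-3 - 9 \left(-50\right)^{\frac{3}{2}} - -300 - 3 \left(-50\right)^{\frac{5}{2}} - 2 \left(-50\right)^{2}) = - (-3 - 9 \left(- 250 i \sqrt{2}\right) + 300 - 3 \cdot 12500 i \sqrt{2} - 5000) = - (-3 + 2250 i \sqrt{2} + 300 - 37500 i \sqrt{2} - 5000) = - (-4703 - 35250 i \sqrt{2}) = 4703 + 35250 i \sqrt{2}$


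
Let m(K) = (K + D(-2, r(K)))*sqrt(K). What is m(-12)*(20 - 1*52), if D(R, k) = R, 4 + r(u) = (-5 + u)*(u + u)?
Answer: 896*I*sqrt(3) ≈ 1551.9*I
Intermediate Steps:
r(u) = -4 + 2*u*(-5 + u) (r(u) = -4 + (-5 + u)*(u + u) = -4 + (-5 + u)*(2*u) = -4 + 2*u*(-5 + u))
m(K) = sqrt(K)*(-2 + K) (m(K) = (K - 2)*sqrt(K) = (-2 + K)*sqrt(K) = sqrt(K)*(-2 + K))
m(-12)*(20 - 1*52) = (sqrt(-12)*(-2 - 12))*(20 - 1*52) = ((2*I*sqrt(3))*(-14))*(20 - 52) = -28*I*sqrt(3)*(-32) = 896*I*sqrt(3)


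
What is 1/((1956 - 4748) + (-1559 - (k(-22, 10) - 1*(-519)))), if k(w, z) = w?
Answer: -1/4848 ≈ -0.00020627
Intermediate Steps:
1/((1956 - 4748) + (-1559 - (k(-22, 10) - 1*(-519)))) = 1/((1956 - 4748) + (-1559 - (-22 - 1*(-519)))) = 1/(-2792 + (-1559 - (-22 + 519))) = 1/(-2792 + (-1559 - 1*497)) = 1/(-2792 + (-1559 - 497)) = 1/(-2792 - 2056) = 1/(-4848) = -1/4848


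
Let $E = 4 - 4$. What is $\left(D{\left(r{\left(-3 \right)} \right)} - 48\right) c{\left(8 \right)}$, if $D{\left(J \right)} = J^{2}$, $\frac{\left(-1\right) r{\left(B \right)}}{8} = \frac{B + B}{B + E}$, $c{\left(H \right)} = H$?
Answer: $1664$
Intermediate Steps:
$E = 0$
$r{\left(B \right)} = -16$ ($r{\left(B \right)} = - 8 \frac{B + B}{B + 0} = - 8 \frac{2 B}{B} = \left(-8\right) 2 = -16$)
$\left(D{\left(r{\left(-3 \right)} \right)} - 48\right) c{\left(8 \right)} = \left(\left(-16\right)^{2} - 48\right) 8 = \left(256 - 48\right) 8 = 208 \cdot 8 = 1664$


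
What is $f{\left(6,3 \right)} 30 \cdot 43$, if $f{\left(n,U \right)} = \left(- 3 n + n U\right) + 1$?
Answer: $1290$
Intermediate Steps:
$f{\left(n,U \right)} = 1 - 3 n + U n$ ($f{\left(n,U \right)} = \left(- 3 n + U n\right) + 1 = 1 - 3 n + U n$)
$f{\left(6,3 \right)} 30 \cdot 43 = \left(1 - 18 + 3 \cdot 6\right) 30 \cdot 43 = \left(1 - 18 + 18\right) 30 \cdot 43 = 1 \cdot 30 \cdot 43 = 30 \cdot 43 = 1290$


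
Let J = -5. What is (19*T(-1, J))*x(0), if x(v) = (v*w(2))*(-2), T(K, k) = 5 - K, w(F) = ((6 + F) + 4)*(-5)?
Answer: 0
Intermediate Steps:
w(F) = -50 - 5*F (w(F) = (10 + F)*(-5) = -50 - 5*F)
x(v) = 120*v (x(v) = (v*(-50 - 5*2))*(-2) = (v*(-50 - 10))*(-2) = (v*(-60))*(-2) = -60*v*(-2) = 120*v)
(19*T(-1, J))*x(0) = (19*(5 - 1*(-1)))*(120*0) = (19*(5 + 1))*0 = (19*6)*0 = 114*0 = 0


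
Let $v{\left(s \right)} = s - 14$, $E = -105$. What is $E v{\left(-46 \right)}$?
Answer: $6300$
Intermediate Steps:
$v{\left(s \right)} = -14 + s$
$E v{\left(-46 \right)} = - 105 \left(-14 - 46\right) = \left(-105\right) \left(-60\right) = 6300$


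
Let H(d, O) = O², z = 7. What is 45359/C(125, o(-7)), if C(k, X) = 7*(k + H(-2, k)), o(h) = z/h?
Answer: 45359/110250 ≈ 0.41142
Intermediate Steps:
o(h) = 7/h
C(k, X) = 7*k + 7*k² (C(k, X) = 7*(k + k²) = 7*k + 7*k²)
45359/C(125, o(-7)) = 45359/((7*125*(1 + 125))) = 45359/((7*125*126)) = 45359/110250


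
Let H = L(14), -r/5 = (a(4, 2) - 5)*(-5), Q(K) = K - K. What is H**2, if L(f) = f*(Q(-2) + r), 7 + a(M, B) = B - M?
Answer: 24010000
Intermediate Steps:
a(M, B) = -7 + B - M (a(M, B) = -7 + (B - M) = -7 + B - M)
Q(K) = 0
r = -350 (r = -5*((-7 + 2 - 1*4) - 5)*(-5) = -5*((-7 + 2 - 4) - 5)*(-5) = -5*(-9 - 5)*(-5) = -(-70)*(-5) = -5*70 = -350)
L(f) = -350*f (L(f) = f*(0 - 350) = f*(-350) = -350*f)
H = -4900 (H = -350*14 = -4900)
H**2 = (-4900)**2 = 24010000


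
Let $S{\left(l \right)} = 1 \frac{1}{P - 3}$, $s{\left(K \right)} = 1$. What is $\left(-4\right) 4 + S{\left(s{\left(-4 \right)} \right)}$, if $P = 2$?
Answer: $-17$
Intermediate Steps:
$S{\left(l \right)} = -1$ ($S{\left(l \right)} = 1 \frac{1}{2 - 3} = 1 \frac{1}{-1} = 1 \left(-1\right) = -1$)
$\left(-4\right) 4 + S{\left(s{\left(-4 \right)} \right)} = \left(-4\right) 4 - 1 = -16 - 1 = -17$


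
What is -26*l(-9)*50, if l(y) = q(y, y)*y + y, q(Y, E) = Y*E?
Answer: 959400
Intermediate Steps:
q(Y, E) = E*Y
l(y) = y + y³ (l(y) = (y*y)*y + y = y²*y + y = y³ + y = y + y³)
-26*l(-9)*50 = -26*(-9 + (-9)³)*50 = -26*(-9 - 729)*50 = -26*(-738)*50 = 19188*50 = 959400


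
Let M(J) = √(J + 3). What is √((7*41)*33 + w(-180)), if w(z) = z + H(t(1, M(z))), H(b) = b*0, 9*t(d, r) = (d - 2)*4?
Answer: √9291 ≈ 96.390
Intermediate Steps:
M(J) = √(3 + J)
t(d, r) = -8/9 + 4*d/9 (t(d, r) = ((d - 2)*4)/9 = ((-2 + d)*4)/9 = (-8 + 4*d)/9 = -8/9 + 4*d/9)
H(b) = 0
w(z) = z (w(z) = z + 0 = z)
√((7*41)*33 + w(-180)) = √((7*41)*33 - 180) = √(287*33 - 180) = √(9471 - 180) = √9291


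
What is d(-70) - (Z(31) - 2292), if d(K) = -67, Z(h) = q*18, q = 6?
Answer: 2117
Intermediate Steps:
Z(h) = 108 (Z(h) = 6*18 = 108)
d(-70) - (Z(31) - 2292) = -67 - (108 - 2292) = -67 - 1*(-2184) = -67 + 2184 = 2117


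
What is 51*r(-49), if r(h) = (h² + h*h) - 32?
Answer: 243270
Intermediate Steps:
r(h) = -32 + 2*h² (r(h) = (h² + h²) - 32 = 2*h² - 32 = -32 + 2*h²)
51*r(-49) = 51*(-32 + 2*(-49)²) = 51*(-32 + 2*2401) = 51*(-32 + 4802) = 51*4770 = 243270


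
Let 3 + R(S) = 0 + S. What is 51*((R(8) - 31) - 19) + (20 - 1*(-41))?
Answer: -2234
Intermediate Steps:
R(S) = -3 + S (R(S) = -3 + (0 + S) = -3 + S)
51*((R(8) - 31) - 19) + (20 - 1*(-41)) = 51*(((-3 + 8) - 31) - 19) + (20 - 1*(-41)) = 51*((5 - 31) - 19) + (20 + 41) = 51*(-26 - 19) + 61 = 51*(-45) + 61 = -2295 + 61 = -2234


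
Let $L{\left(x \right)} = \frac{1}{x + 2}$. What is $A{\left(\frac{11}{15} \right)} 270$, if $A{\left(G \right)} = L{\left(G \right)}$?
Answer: $\frac{4050}{41} \approx 98.781$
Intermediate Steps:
$L{\left(x \right)} = \frac{1}{2 + x}$
$A{\left(G \right)} = \frac{1}{2 + G}$
$A{\left(\frac{11}{15} \right)} 270 = \frac{1}{2 + \frac{11}{15}} \cdot 270 = \frac{1}{\frac{41}{15}} \cdot 270 = \frac{15}{41} \cdot 270 = \frac{4050}{41}$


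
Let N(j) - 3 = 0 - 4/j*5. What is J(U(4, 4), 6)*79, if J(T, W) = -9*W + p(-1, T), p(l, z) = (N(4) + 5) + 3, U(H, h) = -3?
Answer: -3792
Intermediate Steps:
N(j) = 3 - 20/j (N(j) = 3 + (0 - 4/j*5) = 3 + (0 - 20/j) = 3 - 20/j)
p(l, z) = 6 (p(l, z) = ((3 - 20/4) + 5) + 3 = ((3 - 20*1/4) + 5) + 3 = ((3 - 5) + 5) + 3 = (-2 + 5) + 3 = 3 + 3 = 6)
J(T, W) = 6 - 9*W (J(T, W) = -9*W + 6 = 6 - 9*W)
J(U(4, 4), 6)*79 = (6 - 9*6)*79 = (6 - 54)*79 = -48*79 = -3792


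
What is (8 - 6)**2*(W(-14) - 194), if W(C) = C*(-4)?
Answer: -552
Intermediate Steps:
W(C) = -4*C
(8 - 6)**2*(W(-14) - 194) = (8 - 6)**2*(-4*(-14) - 194) = 2**2*(56 - 194) = 4*(-138) = -552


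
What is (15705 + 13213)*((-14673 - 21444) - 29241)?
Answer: -1890022644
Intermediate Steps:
(15705 + 13213)*((-14673 - 21444) - 29241) = 28918*(-36117 - 29241) = 28918*(-65358) = -1890022644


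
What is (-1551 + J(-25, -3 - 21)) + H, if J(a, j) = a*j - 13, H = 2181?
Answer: 1217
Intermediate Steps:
J(a, j) = -13 + a*j
(-1551 + J(-25, -3 - 21)) + H = (-1551 + (-13 - 25*(-3 - 21))) + 2181 = (-1551 + (-13 - 25*(-24))) + 2181 = (-1551 + (-13 + 600)) + 2181 = (-1551 + 587) + 2181 = -964 + 2181 = 1217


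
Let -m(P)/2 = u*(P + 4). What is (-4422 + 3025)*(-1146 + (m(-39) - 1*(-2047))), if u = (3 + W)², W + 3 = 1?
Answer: -1356487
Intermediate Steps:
W = -2 (W = -3 + 1 = -2)
u = 1 (u = (3 - 2)² = 1² = 1)
m(P) = -8 - 2*P (m(P) = -2*(P + 4) = -2*(4 + P) = -8 - 2*P)
(-4422 + 3025)*(-1146 + (m(-39) - 1*(-2047))) = (-4422 + 3025)*(-1146 + ((-8 - 2*(-39)) - 1*(-2047))) = -1397*(-1146 + ((-8 + 78) + 2047)) = -1397*(-1146 + (70 + 2047)) = -1397*(-1146 + 2117) = -1397*971 = -1356487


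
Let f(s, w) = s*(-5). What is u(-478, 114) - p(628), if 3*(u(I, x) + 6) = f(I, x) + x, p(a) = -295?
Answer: 3371/3 ≈ 1123.7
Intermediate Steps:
f(s, w) = -5*s
u(I, x) = -6 - 5*I/3 + x/3 (u(I, x) = -6 + (-5*I + x)/3 = -6 + (x - 5*I)/3 = -6 + (-5*I/3 + x/3) = -6 - 5*I/3 + x/3)
u(-478, 114) - p(628) = (-6 - 5/3*(-478) + (1/3)*114) - 1*(-295) = (-6 + 2390/3 + 38) + 295 = 2486/3 + 295 = 3371/3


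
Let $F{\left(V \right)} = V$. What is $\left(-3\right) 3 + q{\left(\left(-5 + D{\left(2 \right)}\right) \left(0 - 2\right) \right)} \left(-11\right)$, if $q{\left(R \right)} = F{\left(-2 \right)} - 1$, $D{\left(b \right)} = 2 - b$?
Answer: $24$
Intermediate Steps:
$q{\left(R \right)} = -3$ ($q{\left(R \right)} = -2 - 1 = -3$)
$\left(-3\right) 3 + q{\left(\left(-5 + D{\left(2 \right)}\right) \left(0 - 2\right) \right)} \left(-11\right) = \left(-3\right) 3 - -33 = -9 + 33 = 24$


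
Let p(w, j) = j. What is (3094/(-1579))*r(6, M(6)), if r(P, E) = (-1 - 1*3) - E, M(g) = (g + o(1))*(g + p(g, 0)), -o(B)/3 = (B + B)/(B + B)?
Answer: 68068/1579 ≈ 43.108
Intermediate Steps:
o(B) = -3 (o(B) = -3*(B + B)/(B + B) = -3*2*B/(2*B) = -3*2*B*1/(2*B) = -3*1 = -3)
M(g) = g*(-3 + g) (M(g) = (g - 3)*(g + 0) = (-3 + g)*g = g*(-3 + g))
r(P, E) = -4 - E (r(P, E) = (-1 - 3) - E = -4 - E)
(3094/(-1579))*r(6, M(6)) = (3094/(-1579))*(-4 - 6*(-3 + 6)) = (3094*(-1/1579))*(-4 - 6*3) = -3094*(-4 - 1*18)/1579 = -3094*(-4 - 18)/1579 = -3094/1579*(-22) = 68068/1579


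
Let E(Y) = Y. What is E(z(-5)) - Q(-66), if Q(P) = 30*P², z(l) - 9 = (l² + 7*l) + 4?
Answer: -130677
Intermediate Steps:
z(l) = 13 + l² + 7*l (z(l) = 9 + ((l² + 7*l) + 4) = 9 + (4 + l² + 7*l) = 13 + l² + 7*l)
E(z(-5)) - Q(-66) = (13 + (-5)² + 7*(-5)) - 30*(-66)² = (13 + 25 - 35) - 30*4356 = 3 - 1*130680 = 3 - 130680 = -130677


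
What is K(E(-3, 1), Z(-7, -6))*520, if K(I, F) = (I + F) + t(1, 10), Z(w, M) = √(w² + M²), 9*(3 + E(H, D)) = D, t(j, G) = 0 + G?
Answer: 33280/9 + 520*√85 ≈ 8491.9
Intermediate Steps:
t(j, G) = G
E(H, D) = -3 + D/9
Z(w, M) = √(M² + w²)
K(I, F) = 10 + F + I (K(I, F) = (I + F) + 10 = (F + I) + 10 = 10 + F + I)
K(E(-3, 1), Z(-7, -6))*520 = (10 + √((-6)² + (-7)²) + (-3 + (⅑)*1))*520 = (10 + √(36 + 49) + (-3 + ⅑))*520 = (10 + √85 - 26/9)*520 = (64/9 + √85)*520 = 33280/9 + 520*√85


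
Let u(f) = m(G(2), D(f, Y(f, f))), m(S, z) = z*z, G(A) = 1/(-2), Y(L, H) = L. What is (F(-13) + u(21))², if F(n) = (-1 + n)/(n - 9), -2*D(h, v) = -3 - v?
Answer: 2531281/121 ≈ 20920.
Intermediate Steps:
D(h, v) = 3/2 + v/2 (D(h, v) = -(-3 - v)/2 = 3/2 + v/2)
G(A) = -½
F(n) = (-1 + n)/(-9 + n)
m(S, z) = z²
u(f) = (3/2 + f/2)²
(F(-13) + u(21))² = ((-1 - 13)/(-9 - 13) + (3 + 21)²/4)² = (-14/(-22) + (¼)*24²)² = (-1/22*(-14) + (¼)*576)² = (7/11 + 144)² = (1591/11)² = 2531281/121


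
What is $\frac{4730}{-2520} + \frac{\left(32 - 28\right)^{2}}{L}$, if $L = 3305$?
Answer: $- \frac{1559233}{832860} \approx -1.8721$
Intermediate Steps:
$\frac{4730}{-2520} + \frac{\left(32 - 28\right)^{2}}{L} = \frac{4730}{-2520} + \frac{\left(32 - 28\right)^{2}}{3305} = 4730 \left(- \frac{1}{2520}\right) + 4^{2} \cdot \frac{1}{3305} = - \frac{473}{252} + 16 \cdot \frac{1}{3305} = - \frac{473}{252} + \frac{16}{3305} = - \frac{1559233}{832860}$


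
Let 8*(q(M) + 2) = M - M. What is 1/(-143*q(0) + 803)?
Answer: 1/1089 ≈ 0.00091827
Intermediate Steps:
q(M) = -2 (q(M) = -2 + (M - M)/8 = -2 + (⅛)*0 = -2 + 0 = -2)
1/(-143*q(0) + 803) = 1/(-143*(-2) + 803) = 1/(286 + 803) = 1/1089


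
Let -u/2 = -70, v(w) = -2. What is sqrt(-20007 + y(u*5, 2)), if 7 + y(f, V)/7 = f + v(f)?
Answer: I*sqrt(15170) ≈ 123.17*I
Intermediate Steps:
u = 140 (u = -2*(-70) = 140)
y(f, V) = -63 + 7*f (y(f, V) = -49 + 7*(f - 2) = -49 + 7*(-2 + f) = -49 + (-14 + 7*f) = -63 + 7*f)
sqrt(-20007 + y(u*5, 2)) = sqrt(-20007 + (-63 + 7*(140*5))) = sqrt(-20007 + (-63 + 7*700)) = sqrt(-20007 + (-63 + 4900)) = sqrt(-20007 + 4837) = sqrt(-15170) = I*sqrt(15170)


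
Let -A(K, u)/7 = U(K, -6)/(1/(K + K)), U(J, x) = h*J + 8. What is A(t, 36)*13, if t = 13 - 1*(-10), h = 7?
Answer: -707434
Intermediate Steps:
U(J, x) = 8 + 7*J (U(J, x) = 7*J + 8 = 8 + 7*J)
t = 23 (t = 13 + 10 = 23)
A(K, u) = -14*K*(8 + 7*K) (A(K, u) = -7*(8 + 7*K)/(1/(K + K)) = -7*(8 + 7*K)/(1/(2*K)) = -7*(8 + 7*K)*2*K = -14*K*(8 + 7*K))
A(t, 36)*13 = -14*23*(8 + 7*23)*13 = -14*23*(8 + 161)*13 = -14*23*169*13 = -54418*13 = -707434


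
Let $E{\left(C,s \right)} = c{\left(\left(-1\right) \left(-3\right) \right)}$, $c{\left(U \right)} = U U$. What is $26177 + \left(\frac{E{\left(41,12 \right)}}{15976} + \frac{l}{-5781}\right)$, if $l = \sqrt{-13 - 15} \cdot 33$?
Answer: $\frac{418203761}{15976} - \frac{22 i \sqrt{7}}{1927} \approx 26177.0 - 0.030206 i$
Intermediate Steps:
$c{\left(U \right)} = U^{2}$
$E{\left(C,s \right)} = 9$ ($E{\left(C,s \right)} = \left(\left(-1\right) \left(-3\right)\right)^{2} = 3^{2} = 9$)
$l = 66 i \sqrt{7}$ ($l = \sqrt{-28} \cdot 33 = 2 i \sqrt{7} \cdot 33 = 66 i \sqrt{7} \approx 174.62 i$)
$26177 + \left(\frac{E{\left(41,12 \right)}}{15976} + \frac{l}{-5781}\right) = 26177 + \left(\frac{9}{15976} + \frac{66 i \sqrt{7}}{-5781}\right) = 26177 + \left(9 \cdot \frac{1}{15976} + 66 i \sqrt{7} \left(- \frac{1}{5781}\right)\right) = 26177 + \left(\frac{9}{15976} - \frac{22 i \sqrt{7}}{1927}\right) = \frac{418203761}{15976} - \frac{22 i \sqrt{7}}{1927}$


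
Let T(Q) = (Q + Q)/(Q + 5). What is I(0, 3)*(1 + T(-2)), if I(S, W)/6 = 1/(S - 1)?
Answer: 2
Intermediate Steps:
I(S, W) = 6/(-1 + S) (I(S, W) = 6/(S - 1) = 6/(-1 + S))
T(Q) = 2*Q/(5 + Q) (T(Q) = (2*Q)/(5 + Q) = 2*Q/(5 + Q))
I(0, 3)*(1 + T(-2)) = (6/(-1 + 0))*(1 + 2*(-2)/(5 - 2)) = (6/(-1))*(1 + 2*(-2)/3) = (6*(-1))*(1 + 2*(-2)*(1/3)) = -6*(1 - 4/3) = -6*(-1/3) = 2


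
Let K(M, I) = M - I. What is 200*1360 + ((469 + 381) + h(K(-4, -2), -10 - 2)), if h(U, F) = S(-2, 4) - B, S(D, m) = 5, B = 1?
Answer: 272854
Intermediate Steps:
h(U, F) = 4 (h(U, F) = 5 - 1*1 = 5 - 1 = 4)
200*1360 + ((469 + 381) + h(K(-4, -2), -10 - 2)) = 200*1360 + ((469 + 381) + 4) = 272000 + (850 + 4) = 272000 + 854 = 272854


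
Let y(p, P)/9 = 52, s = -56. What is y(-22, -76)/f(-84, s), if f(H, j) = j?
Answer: -117/14 ≈ -8.3571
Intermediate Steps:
y(p, P) = 468 (y(p, P) = 9*52 = 468)
y(-22, -76)/f(-84, s) = 468/(-56) = 468*(-1/56) = -117/14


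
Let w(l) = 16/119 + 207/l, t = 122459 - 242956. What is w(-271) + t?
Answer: -3885928050/32249 ≈ -1.2050e+5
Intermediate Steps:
t = -120497
w(l) = 16/119 + 207/l (w(l) = 16*(1/119) + 207/l = 16/119 + 207/l)
w(-271) + t = (16/119 + 207/(-271)) - 120497 = (16/119 + 207*(-1/271)) - 120497 = (16/119 - 207/271) - 120497 = -20297/32249 - 120497 = -3885928050/32249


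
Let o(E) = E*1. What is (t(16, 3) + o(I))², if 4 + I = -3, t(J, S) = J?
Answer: 81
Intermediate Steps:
I = -7 (I = -4 - 3 = -7)
o(E) = E
(t(16, 3) + o(I))² = (16 - 7)² = 9² = 81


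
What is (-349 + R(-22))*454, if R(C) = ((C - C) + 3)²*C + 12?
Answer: -242890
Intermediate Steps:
R(C) = 12 + 9*C (R(C) = (0 + 3)²*C + 12 = 3²*C + 12 = 9*C + 12 = 12 + 9*C)
(-349 + R(-22))*454 = (-349 + (12 + 9*(-22)))*454 = (-349 + (12 - 198))*454 = (-349 - 186)*454 = -535*454 = -242890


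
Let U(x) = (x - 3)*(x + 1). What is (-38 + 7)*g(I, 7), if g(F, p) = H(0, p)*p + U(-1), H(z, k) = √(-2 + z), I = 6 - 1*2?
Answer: -217*I*√2 ≈ -306.88*I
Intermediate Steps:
I = 4 (I = 6 - 2 = 4)
U(x) = (1 + x)*(-3 + x) (U(x) = (-3 + x)*(1 + x) = (1 + x)*(-3 + x))
g(F, p) = I*p*√2 (g(F, p) = √(-2 + 0)*p + (-3 + (-1)² - 2*(-1)) = √(-2)*p + (-3 + 1 + 2) = (I*√2)*p + 0 = I*p*√2 + 0 = I*p*√2)
(-38 + 7)*g(I, 7) = (-38 + 7)*(I*7*√2) = -217*I*√2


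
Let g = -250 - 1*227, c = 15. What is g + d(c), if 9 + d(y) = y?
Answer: -471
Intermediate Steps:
g = -477 (g = -250 - 227 = -477)
d(y) = -9 + y
g + d(c) = -477 + (-9 + 15) = -477 + 6 = -471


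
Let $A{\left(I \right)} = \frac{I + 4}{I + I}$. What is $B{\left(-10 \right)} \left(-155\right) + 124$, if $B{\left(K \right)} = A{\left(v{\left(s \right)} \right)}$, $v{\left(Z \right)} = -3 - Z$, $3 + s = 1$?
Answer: $\frac{713}{2} \approx 356.5$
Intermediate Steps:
$s = -2$ ($s = -3 + 1 = -2$)
$A{\left(I \right)} = \frac{4 + I}{2 I}$
$B{\left(K \right)} = - \frac{3}{2}$ ($B{\left(K \right)} = \frac{4 - 1}{2 \left(-3 - -2\right)} = \frac{4 + \left(-3 + 2\right)}{2 \left(-3 + 2\right)} = \frac{4 - 1}{2 \left(-1\right)} = \frac{1}{2} \left(-1\right) 3 = - \frac{3}{2}$)
$B{\left(-10 \right)} \left(-155\right) + 124 = \left(- \frac{3}{2}\right) \left(-155\right) + 124 = \frac{465}{2} + 124 = \frac{713}{2}$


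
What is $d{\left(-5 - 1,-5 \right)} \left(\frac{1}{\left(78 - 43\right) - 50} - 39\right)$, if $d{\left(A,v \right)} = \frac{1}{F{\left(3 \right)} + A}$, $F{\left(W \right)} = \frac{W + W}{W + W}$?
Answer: $\frac{586}{75} \approx 7.8133$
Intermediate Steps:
$F{\left(W \right)} = 1$ ($F{\left(W \right)} = \frac{2 W}{2 W} = 2 W \frac{1}{2 W} = 1$)
$d{\left(A,v \right)} = \frac{1}{1 + A}$
$d{\left(-5 - 1,-5 \right)} \left(\frac{1}{\left(78 - 43\right) - 50} - 39\right) = \frac{\frac{1}{\left(78 - 43\right) - 50} - 39}{1 - 6} = \frac{\frac{1}{35 - 50} - 39}{1 - 6} = \frac{\frac{1}{-15} - 39}{1 - 6} = \frac{- \frac{1}{15} - 39}{-5} = \left(- \frac{1}{5}\right) \left(- \frac{586}{15}\right) = \frac{586}{75}$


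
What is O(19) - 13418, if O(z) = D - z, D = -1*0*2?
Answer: -13437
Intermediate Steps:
D = 0 (D = 0*2 = 0)
O(z) = -z (O(z) = 0 - z = -z)
O(19) - 13418 = -1*19 - 13418 = -19 - 13418 = -13437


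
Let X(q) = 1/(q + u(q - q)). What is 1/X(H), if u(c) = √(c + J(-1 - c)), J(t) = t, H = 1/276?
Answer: 1/276 + I ≈ 0.0036232 + 1.0*I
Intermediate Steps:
H = 1/276 ≈ 0.0036232
u(c) = I (u(c) = √(c + (-1 - c)) = √(-1) = I)
X(q) = 1/(I + q) (X(q) = 1/(q + I) = 1/(I + q))
1/X(H) = 1/(1/(I + 1/276)) = 1/(1/(1/276 + I)) = 1/(76176*(1/276 - I)/76177) = 1/276 + I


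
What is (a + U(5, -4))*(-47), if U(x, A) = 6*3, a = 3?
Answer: -987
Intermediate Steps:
U(x, A) = 18
(a + U(5, -4))*(-47) = (3 + 18)*(-47) = 21*(-47) = -987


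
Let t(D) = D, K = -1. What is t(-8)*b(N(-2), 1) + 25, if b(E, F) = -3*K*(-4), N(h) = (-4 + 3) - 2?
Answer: 121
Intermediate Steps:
N(h) = -3 (N(h) = -1 - 2 = -3)
b(E, F) = -12 (b(E, F) = -3*(-1)*(-4) = 3*(-4) = -12)
t(-8)*b(N(-2), 1) + 25 = -8*(-12) + 25 = 96 + 25 = 121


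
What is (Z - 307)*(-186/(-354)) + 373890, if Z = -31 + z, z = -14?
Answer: 22048598/59 ≈ 3.7371e+5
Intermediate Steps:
Z = -45 (Z = -31 - 14 = -45)
(Z - 307)*(-186/(-354)) + 373890 = (-45 - 307)*(-186/(-354)) + 373890 = -(-65472)*(-1)/354 + 373890 = -352*31/59 + 373890 = -10912/59 + 373890 = 22048598/59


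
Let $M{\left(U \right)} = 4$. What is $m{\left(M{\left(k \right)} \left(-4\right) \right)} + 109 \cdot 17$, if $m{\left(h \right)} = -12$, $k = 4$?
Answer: $1841$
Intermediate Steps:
$m{\left(M{\left(k \right)} \left(-4\right) \right)} + 109 \cdot 17 = -12 + 109 \cdot 17 = -12 + 1853 = 1841$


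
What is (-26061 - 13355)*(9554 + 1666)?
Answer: -442247520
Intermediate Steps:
(-26061 - 13355)*(9554 + 1666) = -39416*11220 = -442247520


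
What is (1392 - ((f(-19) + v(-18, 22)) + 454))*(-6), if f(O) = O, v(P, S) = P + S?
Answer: -5718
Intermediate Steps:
(1392 - ((f(-19) + v(-18, 22)) + 454))*(-6) = (1392 - ((-19 + (-18 + 22)) + 454))*(-6) = (1392 - ((-19 + 4) + 454))*(-6) = (1392 - (-15 + 454))*(-6) = (1392 - 1*439)*(-6) = (1392 - 439)*(-6) = 953*(-6) = -5718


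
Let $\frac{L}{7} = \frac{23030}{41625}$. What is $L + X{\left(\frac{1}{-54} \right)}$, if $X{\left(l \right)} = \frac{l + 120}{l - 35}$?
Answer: $\frac{226837}{507825} \approx 0.44668$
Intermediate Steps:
$L = \frac{32242}{8325}$ ($L = 7 \cdot \frac{23030}{41625} = 7 \cdot 23030 \cdot \frac{1}{41625} = 7 \cdot \frac{4606}{8325} = \frac{32242}{8325} \approx 3.8729$)
$X{\left(l \right)} = \frac{120 + l}{-35 + l}$
$L + X{\left(\frac{1}{-54} \right)} = \frac{32242}{8325} + \frac{120 + \frac{1}{-54}}{-35 + \frac{1}{-54}} = \frac{32242}{8325} + \frac{120 - \frac{1}{54}}{-35 - \frac{1}{54}} = \frac{32242}{8325} + \frac{1}{- \frac{1891}{54}} \cdot \frac{6479}{54} = \frac{32242}{8325} - \frac{209}{61} = \frac{226837}{507825}$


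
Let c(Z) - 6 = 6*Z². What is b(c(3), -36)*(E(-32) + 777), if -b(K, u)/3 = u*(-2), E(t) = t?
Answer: -160920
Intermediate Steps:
c(Z) = 6 + 6*Z²
b(K, u) = 6*u (b(K, u) = -3*u*(-2) = -(-6)*u = 6*u)
b(c(3), -36)*(E(-32) + 777) = (6*(-36))*(-32 + 777) = -216*745 = -160920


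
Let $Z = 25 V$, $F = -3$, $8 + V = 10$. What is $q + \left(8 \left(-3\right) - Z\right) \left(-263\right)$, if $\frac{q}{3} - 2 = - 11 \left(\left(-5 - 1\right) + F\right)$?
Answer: $19765$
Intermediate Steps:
$V = 2$ ($V = -8 + 10 = 2$)
$Z = 50$ ($Z = 25 \cdot 2 = 50$)
$q = 303$ ($q = 6 + 3 \left(- 11 \left(\left(-5 - 1\right) - 3\right)\right) = 6 + 3 \left(- 11 \left(-6 - 3\right)\right) = 6 + 3 \left(\left(-11\right) \left(-9\right)\right) = 6 + 3 \cdot 99 = 6 + 297 = 303$)
$q + \left(8 \left(-3\right) - Z\right) \left(-263\right) = 303 + \left(8 \left(-3\right) - 50\right) \left(-263\right) = 303 + \left(-24 - 50\right) \left(-263\right) = 303 - -19462 = 303 + 19462 = 19765$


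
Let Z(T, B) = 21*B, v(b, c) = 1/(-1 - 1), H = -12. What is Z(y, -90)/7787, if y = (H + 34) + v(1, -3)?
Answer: -1890/7787 ≈ -0.24271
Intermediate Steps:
v(b, c) = -½ (v(b, c) = 1/(-2) = -½)
y = 43/2 (y = (-12 + 34) - ½ = 22 - ½ = 43/2 ≈ 21.500)
Z(y, -90)/7787 = (21*(-90))/7787 = -1890*1/7787 = -1890/7787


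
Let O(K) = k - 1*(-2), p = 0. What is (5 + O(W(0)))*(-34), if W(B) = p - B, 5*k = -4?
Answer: -1054/5 ≈ -210.80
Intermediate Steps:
k = -4/5 (k = (1/5)*(-4) = -4/5 ≈ -0.80000)
W(B) = -B (W(B) = 0 - B = -B)
O(K) = 6/5 (O(K) = -4/5 - 1*(-2) = -4/5 + 2 = 6/5)
(5 + O(W(0)))*(-34) = (5 + 6/5)*(-34) = (31/5)*(-34) = -1054/5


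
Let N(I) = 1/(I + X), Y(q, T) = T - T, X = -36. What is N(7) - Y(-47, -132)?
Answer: -1/29 ≈ -0.034483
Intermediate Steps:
Y(q, T) = 0
N(I) = 1/(-36 + I) (N(I) = 1/(I - 36) = 1/(-36 + I))
N(7) - Y(-47, -132) = 1/(-36 + 7) - 1*0 = 1/(-29) + 0 = -1/29 + 0 = -1/29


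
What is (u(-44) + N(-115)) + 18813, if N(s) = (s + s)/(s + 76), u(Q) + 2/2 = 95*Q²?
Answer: 7906778/39 ≈ 2.0274e+5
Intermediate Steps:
u(Q) = -1 + 95*Q²
N(s) = 2*s/(76 + s) (N(s) = (2*s)/(76 + s) = 2*s/(76 + s))
(u(-44) + N(-115)) + 18813 = ((-1 + 95*(-44)²) + 2*(-115)/(76 - 115)) + 18813 = ((-1 + 95*1936) + 2*(-115)/(-39)) + 18813 = ((-1 + 183920) + 2*(-115)*(-1/39)) + 18813 = (183919 + 230/39) + 18813 = 7173071/39 + 18813 = 7906778/39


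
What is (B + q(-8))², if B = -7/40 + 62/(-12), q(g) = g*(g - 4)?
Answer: 118352641/14400 ≈ 8218.9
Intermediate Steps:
q(g) = g*(-4 + g)
B = -641/120 (B = -7*1/40 + 62*(-1/12) = -7/40 - 31/6 = -641/120 ≈ -5.3417)
(B + q(-8))² = (-641/120 - 8*(-4 - 8))² = (-641/120 - 8*(-12))² = (-641/120 + 96)² = (10879/120)² = 118352641/14400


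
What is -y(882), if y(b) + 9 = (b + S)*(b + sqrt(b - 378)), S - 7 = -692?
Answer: -173745 - 1182*sqrt(14) ≈ -1.7817e+5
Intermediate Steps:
S = -685 (S = 7 - 692 = -685)
y(b) = -9 + (-685 + b)*(b + sqrt(-378 + b)) (y(b) = -9 + (b - 685)*(b + sqrt(b - 378)) = -9 + (-685 + b)*(b + sqrt(-378 + b)))
-y(882) = -(-9 + 882**2 - 685*882 - 685*sqrt(-378 + 882) + 882*sqrt(-378 + 882)) = -(-9 + 777924 - 604170 - 4110*sqrt(14) + 882*sqrt(504)) = -(-9 + 777924 - 604170 - 4110*sqrt(14) + 882*(6*sqrt(14))) = -(-9 + 777924 - 604170 - 4110*sqrt(14) + 5292*sqrt(14)) = -(173745 + 1182*sqrt(14)) = -173745 - 1182*sqrt(14)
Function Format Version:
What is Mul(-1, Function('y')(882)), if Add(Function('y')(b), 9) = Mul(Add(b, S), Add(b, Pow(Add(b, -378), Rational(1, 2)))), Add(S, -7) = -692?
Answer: Add(-173745, Mul(-1182, Pow(14, Rational(1, 2)))) ≈ -1.7817e+5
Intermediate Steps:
S = -685 (S = Add(7, -692) = -685)
Function('y')(b) = Add(-9, Mul(Add(-685, b), Add(b, Pow(Add(-378, b), Rational(1, 2))))) (Function('y')(b) = Add(-9, Mul(Add(b, -685), Add(b, Pow(Add(b, -378), Rational(1, 2))))) = Add(-9, Mul(Add(-685, b), Add(b, Pow(Add(-378, b), Rational(1, 2))))))
Mul(-1, Function('y')(882)) = Mul(-1, Add(-9, Pow(882, 2), Mul(-685, 882), Mul(-685, Pow(Add(-378, 882), Rational(1, 2))), Mul(882, Pow(Add(-378, 882), Rational(1, 2))))) = Mul(-1, Add(-9, 777924, -604170, Mul(-685, Pow(504, Rational(1, 2))), Mul(882, Pow(504, Rational(1, 2))))) = Mul(-1, Add(-9, 777924, -604170, Mul(-685, Mul(6, Pow(14, Rational(1, 2)))), Mul(882, Mul(6, Pow(14, Rational(1, 2)))))) = Mul(-1, Add(-9, 777924, -604170, Mul(-4110, Pow(14, Rational(1, 2))), Mul(5292, Pow(14, Rational(1, 2))))) = Mul(-1, Add(173745, Mul(1182, Pow(14, Rational(1, 2))))) = Add(-173745, Mul(-1182, Pow(14, Rational(1, 2))))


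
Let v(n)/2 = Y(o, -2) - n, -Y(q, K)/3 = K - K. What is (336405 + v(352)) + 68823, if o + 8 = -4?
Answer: 404524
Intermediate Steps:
o = -12 (o = -8 - 4 = -12)
Y(q, K) = 0 (Y(q, K) = -3*(K - K) = -3*0 = 0)
v(n) = -2*n (v(n) = 2*(0 - n) = 2*(-n) = -2*n)
(336405 + v(352)) + 68823 = (336405 - 2*352) + 68823 = (336405 - 704) + 68823 = 335701 + 68823 = 404524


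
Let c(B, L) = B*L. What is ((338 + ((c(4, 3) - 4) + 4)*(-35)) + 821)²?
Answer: 546121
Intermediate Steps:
((338 + ((c(4, 3) - 4) + 4)*(-35)) + 821)² = ((338 + ((4*3 - 4) + 4)*(-35)) + 821)² = ((338 + ((12 - 4) + 4)*(-35)) + 821)² = ((338 + (8 + 4)*(-35)) + 821)² = ((338 + 12*(-35)) + 821)² = ((338 - 420) + 821)² = (-82 + 821)² = 739² = 546121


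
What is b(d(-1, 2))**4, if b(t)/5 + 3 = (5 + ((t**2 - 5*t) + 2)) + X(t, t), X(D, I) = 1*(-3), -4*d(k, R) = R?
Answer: 31640625/256 ≈ 1.2360e+5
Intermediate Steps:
d(k, R) = -R/4
X(D, I) = -3
b(t) = 5 - 25*t + 5*t**2 (b(t) = -15 + 5*((5 + ((t**2 - 5*t) + 2)) - 3) = -15 + 5*((5 + (2 + t**2 - 5*t)) - 3) = -15 + 5*((7 + t**2 - 5*t) - 3) = -15 + 5*(4 + t**2 - 5*t) = -15 + (20 - 25*t + 5*t**2) = 5 - 25*t + 5*t**2)
b(d(-1, 2))**4 = (5 - (-25)*2/4 + 5*(-1/4*2)**2)**4 = (5 - 25*(-1/2) + 5*(-1/2)**2)**4 = (5 + 25/2 + 5*(1/4))**4 = (5 + 25/2 + 5/4)**4 = (75/4)**4 = 31640625/256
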